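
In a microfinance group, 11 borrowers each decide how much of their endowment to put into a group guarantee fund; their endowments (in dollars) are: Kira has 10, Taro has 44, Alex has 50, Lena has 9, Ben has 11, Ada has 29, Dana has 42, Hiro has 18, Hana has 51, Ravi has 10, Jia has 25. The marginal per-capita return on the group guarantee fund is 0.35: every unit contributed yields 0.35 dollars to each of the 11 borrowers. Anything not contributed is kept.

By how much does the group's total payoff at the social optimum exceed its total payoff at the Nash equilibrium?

852.15 dollars

The private return per contributed unit is 0.35 < 1 for everyone, so the Nash equilibrium is zero contribution and the group total is Σ E_j = 10 + 44 + 50 + 9 + 11 + 29 + 42 + 18 + 51 + 10 + 25 = 299.
Each contributed unit returns 3.850 to the group, so the social optimum is full contribution by everyone: group total = 3.850 × 299 = 1151.15.
Efficiency loss = (3.850 − 1) × 299 = 852.15.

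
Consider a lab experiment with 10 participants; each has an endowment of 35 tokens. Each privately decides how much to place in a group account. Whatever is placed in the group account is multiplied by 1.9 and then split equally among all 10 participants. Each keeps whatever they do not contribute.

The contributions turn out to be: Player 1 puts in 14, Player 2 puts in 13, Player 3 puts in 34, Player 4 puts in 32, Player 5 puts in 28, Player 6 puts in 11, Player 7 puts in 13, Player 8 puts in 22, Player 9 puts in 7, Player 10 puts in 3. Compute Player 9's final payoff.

61.63 tokens

Total contributed: 14 + 13 + 34 + 32 + 28 + 11 + 13 + 22 + 7 + 3 = 177.
Each receives 1.9 × 177 / 10 = 33.63 from the group account.
Player 9 keeps 35 − 7 = 28, so Player 9's payoff is 28 + 33.63 = 61.63.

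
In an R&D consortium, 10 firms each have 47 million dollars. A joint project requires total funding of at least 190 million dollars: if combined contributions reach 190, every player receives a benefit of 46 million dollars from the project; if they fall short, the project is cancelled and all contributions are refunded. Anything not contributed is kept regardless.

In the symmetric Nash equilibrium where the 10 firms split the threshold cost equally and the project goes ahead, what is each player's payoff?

74 million dollars

Equal share of the threshold: 190/10 = 19.
At this profile no one gains by cutting their contribution: any cut drops the total below 190, the project is cancelled, contributions are refunded, and the deviator ends with 47, which is less than 47 − 19 + 46 = 74. Contributing more than 19 just wastes the excess. So contributing exactly 19 is a best response.
Each player's payoff: 47 − 19 + 46 = 74.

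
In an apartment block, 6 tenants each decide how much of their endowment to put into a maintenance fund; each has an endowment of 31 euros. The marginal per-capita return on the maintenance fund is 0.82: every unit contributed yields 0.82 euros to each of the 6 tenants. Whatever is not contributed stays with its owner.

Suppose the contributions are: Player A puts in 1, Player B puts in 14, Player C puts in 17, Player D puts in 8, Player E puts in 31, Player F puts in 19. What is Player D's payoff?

Total contributed: 1 + 14 + 17 + 8 + 31 + 19 = 90.
Each receives 0.82 × 90 = 73.80 from the maintenance fund.
Player D keeps 31 − 8 = 23, so Player D's payoff is 23 + 73.80 = 96.80.

96.80 euros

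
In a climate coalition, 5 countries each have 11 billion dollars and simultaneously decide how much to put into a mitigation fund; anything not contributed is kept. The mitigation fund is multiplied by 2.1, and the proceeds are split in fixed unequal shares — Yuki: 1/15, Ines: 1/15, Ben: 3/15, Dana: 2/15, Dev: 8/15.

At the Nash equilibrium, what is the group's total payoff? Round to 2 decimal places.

67.10 billion dollars

For player j, contributing a unit is worthwhile iff 2.1 × (j's share) ≥ 1, i.e. iff j's share is at least 0.4762.
Dev alone (share 8/15) is above the threshold, contributing 11; the remaining 4 contribute 0. Total contributed: 11.
The mitigation fund pays out 2.1 × 11 = 23.10 in total (split across the unequal shares, but the aggregate is all that matters for the group sum).
The 4 free-riders keep 11 each, adding 44. Group total = 44 + 23.10 = 67.10.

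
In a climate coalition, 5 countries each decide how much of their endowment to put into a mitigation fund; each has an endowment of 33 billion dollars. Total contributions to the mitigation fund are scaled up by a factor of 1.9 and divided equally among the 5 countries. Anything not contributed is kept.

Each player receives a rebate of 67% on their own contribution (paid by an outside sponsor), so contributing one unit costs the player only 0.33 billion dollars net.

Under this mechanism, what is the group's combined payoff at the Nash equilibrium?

Under the mechanism each unit contributed yields (1.9/5) / 0.33 = 1.1515 back to its contributor per unit of net cost, which exceeds 1, making full contribution the dominant choice for everyone.
So the Nash equilibrium is full contribution by all 5; the group earns 5 × (33 × 0.67 + 1.9 × 33) = 424.05.

424.05 billion dollars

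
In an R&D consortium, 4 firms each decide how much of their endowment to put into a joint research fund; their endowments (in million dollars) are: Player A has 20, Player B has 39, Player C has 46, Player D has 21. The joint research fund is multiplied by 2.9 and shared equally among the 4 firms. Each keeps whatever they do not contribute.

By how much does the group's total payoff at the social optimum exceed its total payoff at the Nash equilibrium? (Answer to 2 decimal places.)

The private return per contributed unit is 2.9/4 = 0.7250 < 1 for every player regardless of endowment, so the Nash equilibrium is zero contribution and the group total is Σ E_j = 20 + 39 + 46 + 21 = 126.
Each contributed unit returns 2.900 to the group, so the social optimum is full contribution by everyone: group total = 2.900 × 126 = 365.40.
Efficiency loss = (2.900 − 1) × 126 = 239.40.

239.40 million dollars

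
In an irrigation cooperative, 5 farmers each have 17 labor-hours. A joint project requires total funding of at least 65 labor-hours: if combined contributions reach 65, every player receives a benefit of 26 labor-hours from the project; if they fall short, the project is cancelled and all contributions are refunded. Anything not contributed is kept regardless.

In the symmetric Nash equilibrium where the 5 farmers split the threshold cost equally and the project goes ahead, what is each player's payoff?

30 labor-hours

Equal share of the threshold: 65/5 = 13.
At this profile no one gains by cutting their contribution: any cut drops the total below 65, the project is cancelled, contributions are refunded, and the deviator ends with 17, which is less than 17 − 13 + 26 = 30. Contributing more than 13 just wastes the excess. So contributing exactly 13 is a best response.
Each player's payoff: 17 − 13 + 26 = 30.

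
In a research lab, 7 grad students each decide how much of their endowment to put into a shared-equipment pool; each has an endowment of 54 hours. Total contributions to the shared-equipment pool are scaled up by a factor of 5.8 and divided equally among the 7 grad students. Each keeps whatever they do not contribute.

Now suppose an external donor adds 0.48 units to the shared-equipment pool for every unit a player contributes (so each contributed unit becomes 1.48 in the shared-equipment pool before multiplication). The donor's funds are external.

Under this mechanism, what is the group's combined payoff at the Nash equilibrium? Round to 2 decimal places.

Under the mechanism each unit contributed yields 5.8 × 1.48 / 7 = 1.2263 back to its contributor per unit of net cost, which exceeds 1, making full contribution the dominant choice for everyone.
At the Nash equilibrium everyone contributes 54. Group total payoff = 5.8 × 1.48 × 378 = 3244.75.

3244.75 hours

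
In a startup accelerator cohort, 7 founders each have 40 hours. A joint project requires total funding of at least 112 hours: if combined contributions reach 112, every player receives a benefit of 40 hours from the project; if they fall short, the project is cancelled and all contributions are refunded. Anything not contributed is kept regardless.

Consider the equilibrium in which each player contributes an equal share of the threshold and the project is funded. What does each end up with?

Equal share of the threshold: 112/7 = 16.
At this profile no one gains by cutting their contribution: any cut drops the total below 112, the project is cancelled, contributions are refunded, and the deviator ends with 40, which is less than 40 − 16 + 40 = 64. Contributing more than 16 just wastes the excess. So contributing exactly 16 is a best response.
Each player's payoff: 40 − 16 + 40 = 64.

64 hours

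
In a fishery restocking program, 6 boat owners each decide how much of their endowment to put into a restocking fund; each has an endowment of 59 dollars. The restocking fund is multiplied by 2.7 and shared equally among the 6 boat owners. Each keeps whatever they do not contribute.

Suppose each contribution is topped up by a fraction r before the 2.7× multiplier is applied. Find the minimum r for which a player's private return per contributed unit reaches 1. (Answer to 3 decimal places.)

1.222

With matching at rate r, one contributed unit becomes (1 + r) in the restocking fund and returns 2.7 × (1 + r) / 6 to the contributor.
Setting this equal to 1: 1 + r = 6/2.7 = 2.2222.
So the minimum matching rate is r = 2.2222 − 1 = 1.222.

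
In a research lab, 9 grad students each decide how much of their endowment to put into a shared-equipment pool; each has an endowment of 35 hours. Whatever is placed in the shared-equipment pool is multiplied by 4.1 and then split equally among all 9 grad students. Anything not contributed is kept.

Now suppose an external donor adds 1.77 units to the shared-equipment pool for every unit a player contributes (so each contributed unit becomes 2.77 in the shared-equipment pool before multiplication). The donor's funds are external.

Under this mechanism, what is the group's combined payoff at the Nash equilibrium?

3577.46 hours

The effective private return per unit is now 4.1 × 2.77 / 9 = 1.2619 > 1, so every player's dominant strategy flips to full contribution.
At the Nash equilibrium everyone contributes 35. Group total payoff = 4.1 × 2.77 × 315 = 3577.46.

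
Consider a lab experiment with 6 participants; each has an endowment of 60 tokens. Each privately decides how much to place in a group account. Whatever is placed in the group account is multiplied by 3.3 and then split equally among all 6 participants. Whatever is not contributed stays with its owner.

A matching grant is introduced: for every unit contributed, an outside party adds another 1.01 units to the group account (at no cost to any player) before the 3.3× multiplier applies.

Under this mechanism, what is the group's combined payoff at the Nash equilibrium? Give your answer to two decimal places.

The effective private return per unit is now 3.3 × 2.01 / 6 = 1.1055 > 1, so every player's dominant strategy flips to full contribution.
At the Nash equilibrium everyone contributes 60. Group total payoff = 3.3 × 2.01 × 360 = 2387.88.

2387.88 tokens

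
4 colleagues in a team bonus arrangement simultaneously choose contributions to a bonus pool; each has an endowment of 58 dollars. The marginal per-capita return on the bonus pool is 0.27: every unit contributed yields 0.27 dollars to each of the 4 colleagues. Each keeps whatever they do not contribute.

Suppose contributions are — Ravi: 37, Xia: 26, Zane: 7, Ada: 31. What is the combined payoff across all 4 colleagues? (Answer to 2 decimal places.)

Total contributed: 37 + 26 + 7 + 31 = 101; total kept: 4 × 58 − 101 = 131.
The bonus pool pays out 0.27 × 4 × 101 = 109.08 in aggregate.
Group total = 131 + 109.08 = 240.08.

240.08 dollars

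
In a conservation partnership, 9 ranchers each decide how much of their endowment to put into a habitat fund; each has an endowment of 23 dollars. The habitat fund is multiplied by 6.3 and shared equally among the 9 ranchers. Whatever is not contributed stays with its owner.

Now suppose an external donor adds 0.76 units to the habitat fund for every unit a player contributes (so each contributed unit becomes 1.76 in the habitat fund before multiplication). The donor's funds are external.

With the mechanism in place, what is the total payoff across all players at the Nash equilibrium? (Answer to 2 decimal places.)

2295.22 dollars

Under the mechanism each unit contributed yields 6.3 × 1.76 / 9 = 1.2320 back to its contributor per unit of net cost, which exceeds 1, making full contribution the dominant choice for everyone.
So the Nash equilibrium is full contribution by all 9; the group earns 6.3 × 1.76 × 207 = 2295.22.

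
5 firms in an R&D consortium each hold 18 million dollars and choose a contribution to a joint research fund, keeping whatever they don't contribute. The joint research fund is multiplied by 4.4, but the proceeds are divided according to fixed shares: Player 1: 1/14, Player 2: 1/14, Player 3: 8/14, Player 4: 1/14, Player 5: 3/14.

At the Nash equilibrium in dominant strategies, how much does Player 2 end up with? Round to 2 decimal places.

23.66 million dollars

A player with share s gets back 4.4·s per unit contributed, so full contribution is dominant for anyone with s > 1/4.4 = 0.2273 and zero contribution is dominant for anyone below.
Only Player 3 (8/14) clears that bar, contributing 18; the remaining 4 contribute 0. Total contributed: 18.
Player 2 keeps 18 and receives 4.4 × 18 × 1/14 = 5.66 from the joint research fund, for a payoff of 23.66.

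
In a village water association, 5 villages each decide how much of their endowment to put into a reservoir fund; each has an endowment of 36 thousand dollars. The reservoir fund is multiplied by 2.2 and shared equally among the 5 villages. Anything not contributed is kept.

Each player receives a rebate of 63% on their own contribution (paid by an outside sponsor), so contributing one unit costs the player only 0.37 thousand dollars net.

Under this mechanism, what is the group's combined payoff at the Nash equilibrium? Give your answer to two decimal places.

Under the mechanism each unit contributed yields (2.2/5) / 0.37 = 1.1892 back to its contributor per unit of net cost, which exceeds 1, making full contribution the dominant choice for everyone.
At the Nash equilibrium everyone contributes 36. Group total payoff = 5 × (36 × 0.63 + 2.2 × 36) = 509.40.

509.40 thousand dollars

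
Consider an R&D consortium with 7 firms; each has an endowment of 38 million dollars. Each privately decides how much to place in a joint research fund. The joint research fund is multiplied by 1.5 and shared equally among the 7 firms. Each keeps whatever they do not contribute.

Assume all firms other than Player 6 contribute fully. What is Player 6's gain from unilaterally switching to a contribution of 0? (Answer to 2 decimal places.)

29.86 million dollars

Switching from a contribution of 38 to 0 lets Player 6 keep an extra 38 million dollars, but lowers the joint research fund by 38, which costs Player 6 their own share of that drop: 1.5/7 × 38 = 8.14.
Net gain = 38 − 8.14 = 29.86. The private return per contributed unit (0.2143) is below 1, so free-riding is indeed the best response regardless of what the others do.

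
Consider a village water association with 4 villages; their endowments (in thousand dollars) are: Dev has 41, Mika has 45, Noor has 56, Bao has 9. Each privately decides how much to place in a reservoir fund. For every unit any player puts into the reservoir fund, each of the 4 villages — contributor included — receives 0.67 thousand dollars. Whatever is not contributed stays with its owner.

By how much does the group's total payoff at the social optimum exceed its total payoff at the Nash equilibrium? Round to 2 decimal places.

253.68 thousand dollars

The private return per contributed unit is 0.67 < 1 for everyone, so the Nash equilibrium is zero contribution and the group total is Σ E_j = 41 + 45 + 56 + 9 = 151.
Each contributed unit returns 2.680 to the group, so the social optimum is full contribution by everyone: group total = 2.680 × 151 = 404.68.
Efficiency loss = (2.680 − 1) × 151 = 253.68.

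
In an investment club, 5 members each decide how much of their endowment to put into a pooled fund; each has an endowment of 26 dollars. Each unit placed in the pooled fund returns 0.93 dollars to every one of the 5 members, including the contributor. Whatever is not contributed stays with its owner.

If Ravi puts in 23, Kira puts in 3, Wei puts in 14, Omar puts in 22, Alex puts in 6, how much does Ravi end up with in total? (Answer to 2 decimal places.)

66.24 dollars

Total contributed: 23 + 3 + 14 + 22 + 6 = 68.
Each receives 0.93 × 68 = 63.24 from the pooled fund.
Ravi keeps 26 − 23 = 3, so Ravi's payoff is 3 + 63.24 = 66.24.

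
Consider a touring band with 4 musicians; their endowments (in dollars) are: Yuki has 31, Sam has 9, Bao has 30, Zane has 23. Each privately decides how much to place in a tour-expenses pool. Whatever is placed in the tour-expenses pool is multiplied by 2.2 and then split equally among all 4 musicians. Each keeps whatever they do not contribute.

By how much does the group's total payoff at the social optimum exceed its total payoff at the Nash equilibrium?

111.60 dollars

The private return per contributed unit is 2.2/4 = 0.5500 < 1 for every player regardless of endowment, so the Nash equilibrium is zero contribution and the group total is Σ E_j = 31 + 9 + 30 + 23 = 93.
Each contributed unit returns 2.200 to the group, so the social optimum is full contribution by everyone: group total = 2.200 × 93 = 204.60.
Efficiency loss = (2.200 − 1) × 93 = 111.60.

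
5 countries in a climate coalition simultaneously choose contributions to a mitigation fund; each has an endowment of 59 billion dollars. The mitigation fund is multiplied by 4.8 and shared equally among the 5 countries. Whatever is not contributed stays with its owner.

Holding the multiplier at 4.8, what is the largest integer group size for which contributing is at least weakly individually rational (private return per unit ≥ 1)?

Private return per unit is 4.8/(group size), which is ≥ 1 whenever the group size is ≤ 4.8.
The largest such integer is 4.

4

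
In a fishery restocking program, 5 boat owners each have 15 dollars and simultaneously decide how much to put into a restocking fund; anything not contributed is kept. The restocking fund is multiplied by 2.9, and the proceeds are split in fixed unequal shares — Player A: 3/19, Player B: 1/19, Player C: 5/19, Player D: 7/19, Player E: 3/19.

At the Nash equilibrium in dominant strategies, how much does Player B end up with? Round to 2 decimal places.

17.29 dollars

Player j's private return per contributed unit is 2.9 × (j's share). Contributing is weakly dominant for j when that share is at least 1/2.9 = 0.3448, and contributing 0 is dominant otherwise.
Only Player D (7/19) clears that bar, contributing 15; the remaining 4 contribute 0. Total contributed: 15.
Player B keeps 15 and receives 2.9 × 15 × 1/19 = 2.29 from the restocking fund, for a payoff of 17.29.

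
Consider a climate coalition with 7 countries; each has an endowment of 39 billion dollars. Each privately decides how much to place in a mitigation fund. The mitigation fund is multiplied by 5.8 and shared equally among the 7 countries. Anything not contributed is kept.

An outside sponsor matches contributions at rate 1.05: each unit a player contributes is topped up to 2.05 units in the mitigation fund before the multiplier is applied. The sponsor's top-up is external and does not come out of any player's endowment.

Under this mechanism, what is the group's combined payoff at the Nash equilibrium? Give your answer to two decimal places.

The effective private return per unit is now 5.8 × 2.05 / 7 = 1.6986 > 1, so every player's dominant strategy flips to full contribution.
So the Nash equilibrium is full contribution by all 7; the group earns 5.8 × 2.05 × 273 = 3245.97.

3245.97 billion dollars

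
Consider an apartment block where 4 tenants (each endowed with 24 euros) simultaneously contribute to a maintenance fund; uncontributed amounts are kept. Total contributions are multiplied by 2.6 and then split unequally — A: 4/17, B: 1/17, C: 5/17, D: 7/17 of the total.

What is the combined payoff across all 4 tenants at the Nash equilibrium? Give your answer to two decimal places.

134.40 euros

For player j, contributing a unit is worthwhile iff 2.6 × (j's share) ≥ 1, i.e. iff j's share is at least 0.3846.
D alone (share 7/17) is above the threshold, contributing 24; the remaining 3 contribute 0. Total contributed: 24.
The maintenance fund pays out 2.6 × 24 = 62.40 in total (split across the unequal shares, but the aggregate is all that matters for the group sum).
The 3 free-riders keep 24 each, adding 72. Group total = 72 + 62.40 = 134.40.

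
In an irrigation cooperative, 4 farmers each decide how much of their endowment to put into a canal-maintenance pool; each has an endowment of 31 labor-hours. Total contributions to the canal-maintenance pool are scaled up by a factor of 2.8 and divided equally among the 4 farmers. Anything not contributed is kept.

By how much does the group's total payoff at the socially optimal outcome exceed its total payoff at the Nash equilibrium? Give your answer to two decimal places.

Each contributed unit returns 2.8/4 = 0.7000 to its contributor — below 1 — so contributing 0 is dominant for every player. At the Nash equilibrium everyone keeps their 31, and the group total is 4 × 31 = 124.
Each contributed unit returns 2.800 to the group as a whole (0.7000 to each of 4 players), which exceeds 1, so the social optimum is full contribution: group total = 2.800 × 124 = 347.20.
Efficiency loss = 347.20 − 124 = 223.20.

223.20 labor-hours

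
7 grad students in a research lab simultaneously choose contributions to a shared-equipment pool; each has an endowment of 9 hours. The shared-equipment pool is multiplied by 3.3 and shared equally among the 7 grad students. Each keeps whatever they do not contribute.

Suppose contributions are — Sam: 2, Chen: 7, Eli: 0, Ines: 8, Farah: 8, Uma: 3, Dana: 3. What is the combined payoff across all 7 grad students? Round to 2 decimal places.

Total contributed: 2 + 7 + 0 + 8 + 8 + 3 + 3 = 31; total kept: 7 × 9 − 31 = 32.
The shared-equipment pool pays out 3.3 × 31 = 102.30 in aggregate.
Group total = 32 + 102.30 = 134.30.

134.30 hours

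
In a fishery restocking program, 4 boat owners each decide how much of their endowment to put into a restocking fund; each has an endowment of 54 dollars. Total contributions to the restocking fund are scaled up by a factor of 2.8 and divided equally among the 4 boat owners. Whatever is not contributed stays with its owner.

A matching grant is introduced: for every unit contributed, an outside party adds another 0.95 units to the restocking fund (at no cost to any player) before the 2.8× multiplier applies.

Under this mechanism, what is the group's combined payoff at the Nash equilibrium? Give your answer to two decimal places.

The effective private return per unit is now 2.8 × 1.95 / 4 = 1.3650 > 1, so every player's dominant strategy flips to full contribution.
So the Nash equilibrium is full contribution by all 4; the group earns 2.8 × 1.95 × 216 = 1179.36.

1179.36 dollars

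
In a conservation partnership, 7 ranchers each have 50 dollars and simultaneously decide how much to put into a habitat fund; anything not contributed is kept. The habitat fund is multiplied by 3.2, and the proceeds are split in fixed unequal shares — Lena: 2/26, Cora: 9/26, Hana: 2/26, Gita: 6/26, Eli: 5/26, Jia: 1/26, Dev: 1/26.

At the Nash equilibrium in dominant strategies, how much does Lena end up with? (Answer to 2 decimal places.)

62.31 dollars

For player j, contributing a unit is worthwhile iff 3.2 × (j's share) ≥ 1, i.e. iff j's share is at least 0.3125.
Only Cora (9/26) clears that bar, contributing 50; the remaining 6 contribute 0. Total contributed: 50.
Lena keeps 50 and receives 3.2 × 50 × 2/26 = 12.31 from the habitat fund, for a payoff of 62.31.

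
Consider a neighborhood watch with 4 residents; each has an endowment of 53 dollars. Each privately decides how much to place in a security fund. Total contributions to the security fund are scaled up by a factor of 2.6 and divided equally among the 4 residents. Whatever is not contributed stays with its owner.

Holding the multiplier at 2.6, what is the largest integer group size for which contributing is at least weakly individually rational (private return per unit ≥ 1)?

Private return per unit is 2.6/(group size), which is ≥ 1 whenever the group size is ≤ 2.6.
The largest such integer is 2.

2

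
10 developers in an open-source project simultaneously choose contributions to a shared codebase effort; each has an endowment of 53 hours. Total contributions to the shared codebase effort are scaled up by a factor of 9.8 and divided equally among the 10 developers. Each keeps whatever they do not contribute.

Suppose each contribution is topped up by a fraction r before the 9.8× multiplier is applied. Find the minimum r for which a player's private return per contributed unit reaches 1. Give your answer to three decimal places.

With matching at rate r, one contributed unit becomes (1 + r) in the shared codebase effort and returns 9.8 × (1 + r) / 10 to the contributor.
Setting this equal to 1: 1 + r = 10/9.8 = 1.0204.
So the minimum matching rate is r = 1.0204 − 1 = 0.020.

0.020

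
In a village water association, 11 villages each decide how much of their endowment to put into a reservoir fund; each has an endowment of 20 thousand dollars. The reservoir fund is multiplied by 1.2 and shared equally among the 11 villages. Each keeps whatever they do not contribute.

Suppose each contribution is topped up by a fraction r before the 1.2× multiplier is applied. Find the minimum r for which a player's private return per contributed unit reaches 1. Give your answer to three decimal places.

With matching at rate r, one contributed unit becomes (1 + r) in the reservoir fund and returns 1.2 × (1 + r) / 11 to the contributor.
Setting this equal to 1: 1 + r = 11/1.2 = 9.1667.
So the minimum matching rate is r = 9.1667 − 1 = 8.167.

8.167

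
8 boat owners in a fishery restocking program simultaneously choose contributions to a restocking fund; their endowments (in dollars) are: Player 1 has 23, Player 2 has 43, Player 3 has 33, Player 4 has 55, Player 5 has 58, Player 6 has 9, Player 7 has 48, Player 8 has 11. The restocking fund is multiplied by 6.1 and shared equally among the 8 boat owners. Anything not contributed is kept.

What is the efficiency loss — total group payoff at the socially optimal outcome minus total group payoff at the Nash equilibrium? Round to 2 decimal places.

1428.00 dollars

The private return per contributed unit is 6.1/8 = 0.7625 < 1 for every player regardless of endowment, so the Nash equilibrium is zero contribution and the group total is Σ E_j = 23 + 43 + 33 + 55 + 58 + 9 + 48 + 11 = 280.
Each contributed unit returns 6.100 to the group, so the social optimum is full contribution by everyone: group total = 6.100 × 280 = 1708.00.
Efficiency loss = (6.100 − 1) × 280 = 1428.00.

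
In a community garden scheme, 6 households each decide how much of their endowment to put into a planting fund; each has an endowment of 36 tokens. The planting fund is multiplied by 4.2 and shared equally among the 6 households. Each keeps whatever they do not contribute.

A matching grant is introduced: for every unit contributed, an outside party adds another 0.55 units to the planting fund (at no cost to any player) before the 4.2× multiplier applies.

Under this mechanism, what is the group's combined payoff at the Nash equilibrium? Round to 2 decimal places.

1406.16 tokens

With the mechanism, a contributed unit returns 4.2 × 1.55 / 6 = 1.0850 per unit of net cost to the contributor — now above 1 — so contributing fully is weakly dominant for every player.
At the Nash equilibrium everyone contributes 36. Group total payoff = 4.2 × 1.55 × 216 = 1406.16.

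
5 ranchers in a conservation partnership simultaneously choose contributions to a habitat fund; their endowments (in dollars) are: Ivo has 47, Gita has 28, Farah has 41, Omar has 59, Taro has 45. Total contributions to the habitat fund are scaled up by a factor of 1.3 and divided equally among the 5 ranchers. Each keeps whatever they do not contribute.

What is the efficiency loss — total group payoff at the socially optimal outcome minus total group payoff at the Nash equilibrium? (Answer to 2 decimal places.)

66.00 dollars

The private return per contributed unit is 1.3/5 = 0.2600 < 1 for every player regardless of endowment, so the Nash equilibrium is zero contribution and the group total is Σ E_j = 47 + 28 + 41 + 59 + 45 = 220.
Each contributed unit returns 1.300 to the group, so the social optimum is full contribution by everyone: group total = 1.300 × 220 = 286.00.
Efficiency loss = (1.300 − 1) × 220 = 66.00.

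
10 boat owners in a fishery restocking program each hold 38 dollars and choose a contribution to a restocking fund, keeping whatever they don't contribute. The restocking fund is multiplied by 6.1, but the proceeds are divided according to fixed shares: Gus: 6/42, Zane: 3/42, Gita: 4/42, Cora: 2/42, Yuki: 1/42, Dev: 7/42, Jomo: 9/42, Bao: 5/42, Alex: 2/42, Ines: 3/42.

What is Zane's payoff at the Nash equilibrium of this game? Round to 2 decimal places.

For player j, contributing a unit is worthwhile iff 6.1 × (j's share) ≥ 1, i.e. iff j's share is at least 0.1639.
Dev and Jomo clear that bar, contributing 38 each; the remaining 8 contribute 0. Total contributed: 76.
Zane keeps 38 and receives 6.1 × 76 × 3/42 = 33.11 from the restocking fund, for a payoff of 71.11.

71.11 dollars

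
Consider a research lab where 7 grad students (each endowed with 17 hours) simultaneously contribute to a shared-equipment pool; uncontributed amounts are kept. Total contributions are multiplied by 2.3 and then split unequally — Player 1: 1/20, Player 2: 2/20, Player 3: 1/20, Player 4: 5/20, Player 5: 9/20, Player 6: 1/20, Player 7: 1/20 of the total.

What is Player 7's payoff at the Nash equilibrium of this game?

For player j, contributing a unit is worthwhile iff 2.3 × (j's share) ≥ 1, i.e. iff j's share is at least 0.4348.
The only share above 0.4348 is Player 5's 9/20, contributing 17; the remaining 6 contribute 0. Total contributed: 17.
Player 7 keeps 17 and receives 2.3 × 17 × 1/20 = 1.96 from the shared-equipment pool, for a payoff of 18.96.

18.96 hours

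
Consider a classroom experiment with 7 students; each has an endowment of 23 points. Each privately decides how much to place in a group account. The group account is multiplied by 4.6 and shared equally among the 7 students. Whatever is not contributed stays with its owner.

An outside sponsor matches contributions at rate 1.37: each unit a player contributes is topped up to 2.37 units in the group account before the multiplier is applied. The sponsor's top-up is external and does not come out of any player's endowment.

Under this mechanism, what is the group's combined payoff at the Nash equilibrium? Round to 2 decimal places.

With the mechanism, a contributed unit returns 4.6 × 2.37 / 7 = 1.5574 per unit of net cost to the contributor — now above 1 — so contributing fully is weakly dominant for every player.
At the Nash equilibrium everyone contributes 23. Group total payoff = 4.6 × 2.37 × 161 = 1755.22.

1755.22 points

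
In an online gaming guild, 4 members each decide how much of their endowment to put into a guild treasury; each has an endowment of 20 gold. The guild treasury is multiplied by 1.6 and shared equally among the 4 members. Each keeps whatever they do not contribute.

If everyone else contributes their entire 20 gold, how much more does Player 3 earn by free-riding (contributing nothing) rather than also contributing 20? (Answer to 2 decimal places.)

12.00 gold

Switching from a contribution of 20 to 0 lets Player 3 keep an extra 20 gold, but lowers the guild treasury by 20, which costs Player 3 their own share of that drop: 1.6/4 × 20 = 8.00.
Net gain = 20 − 8.00 = 12.00. The private return per contributed unit (0.4000) is below 1, so free-riding is indeed the best response regardless of what the others do.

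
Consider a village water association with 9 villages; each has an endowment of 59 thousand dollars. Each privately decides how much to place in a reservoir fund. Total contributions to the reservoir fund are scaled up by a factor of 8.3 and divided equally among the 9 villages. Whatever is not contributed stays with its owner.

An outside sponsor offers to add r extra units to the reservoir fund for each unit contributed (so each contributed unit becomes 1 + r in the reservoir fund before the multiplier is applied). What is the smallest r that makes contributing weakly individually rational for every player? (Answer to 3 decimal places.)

With matching at rate r, one contributed unit becomes (1 + r) in the reservoir fund and returns 8.3 × (1 + r) / 9 to the contributor.
Setting this equal to 1: 1 + r = 9/8.3 = 1.0843.
So the minimum matching rate is r = 1.0843 − 1 = 0.084.

0.084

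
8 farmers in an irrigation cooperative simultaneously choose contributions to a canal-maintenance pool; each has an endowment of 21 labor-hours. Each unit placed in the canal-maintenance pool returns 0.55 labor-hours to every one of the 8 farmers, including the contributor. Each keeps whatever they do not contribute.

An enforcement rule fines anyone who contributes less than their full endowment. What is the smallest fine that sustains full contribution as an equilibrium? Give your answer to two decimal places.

9.45 labor-hours

Given the others contribute fully, the best deviation is to contribute 0 (any partial contribution still incurs the fine and gives up units whose private return 0.55 is below 1).
Deviating from 21 to 0 saves 21 labor-hours but forfeits the deviator's share of the drop in the canal-maintenance pool: 0.55 × 21 = 11.55.
So the deviation gain is 21 − 11.55 = 9.45, and the fine must be at least 9.45 labor-hours to wipe it out.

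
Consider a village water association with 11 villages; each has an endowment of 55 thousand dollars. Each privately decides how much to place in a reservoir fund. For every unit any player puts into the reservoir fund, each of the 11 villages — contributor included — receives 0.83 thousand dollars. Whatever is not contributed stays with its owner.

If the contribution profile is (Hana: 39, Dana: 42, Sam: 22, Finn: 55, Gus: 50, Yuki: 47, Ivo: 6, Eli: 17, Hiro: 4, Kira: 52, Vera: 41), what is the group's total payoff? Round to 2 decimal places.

3653.75 thousand dollars

Total contributed: 39 + 42 + 22 + 55 + 50 + 47 + 6 + 17 + 4 + 52 + 41 = 375; total kept: 11 × 55 − 375 = 230.
The reservoir fund pays out 0.83 × 11 × 375 = 3423.75 in aggregate.
Group total = 230 + 3423.75 = 3653.75.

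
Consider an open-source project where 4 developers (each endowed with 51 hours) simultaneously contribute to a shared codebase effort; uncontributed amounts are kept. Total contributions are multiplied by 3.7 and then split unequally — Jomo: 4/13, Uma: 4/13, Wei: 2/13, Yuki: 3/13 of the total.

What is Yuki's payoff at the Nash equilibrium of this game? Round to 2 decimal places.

A player with share s gets back 3.7·s per unit contributed, so full contribution is dominant for anyone with s > 1/3.7 = 0.2703 and zero contribution is dominant for anyone below.
Jomo and Uma are above the threshold, contributing 51 each; the remaining 2 contribute 0. Total contributed: 102.
Yuki keeps 51 and receives 3.7 × 102 × 3/13 = 87.09 from the shared codebase effort, for a payoff of 138.09.

138.09 hours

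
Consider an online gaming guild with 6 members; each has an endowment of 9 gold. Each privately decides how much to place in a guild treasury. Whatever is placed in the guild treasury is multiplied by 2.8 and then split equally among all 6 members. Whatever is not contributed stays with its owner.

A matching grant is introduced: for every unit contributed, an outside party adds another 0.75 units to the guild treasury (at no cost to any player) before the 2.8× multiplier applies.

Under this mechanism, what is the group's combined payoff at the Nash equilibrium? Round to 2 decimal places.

With the mechanism, a contributed unit returns 2.8 × 1.75 / 6 = 0.8167 per unit of net cost — still below 1 — so contributing 0 remains dominant for every player.
At the Nash equilibrium no one contributes; group total payoff = 6 × 9 = 54.

54.00 gold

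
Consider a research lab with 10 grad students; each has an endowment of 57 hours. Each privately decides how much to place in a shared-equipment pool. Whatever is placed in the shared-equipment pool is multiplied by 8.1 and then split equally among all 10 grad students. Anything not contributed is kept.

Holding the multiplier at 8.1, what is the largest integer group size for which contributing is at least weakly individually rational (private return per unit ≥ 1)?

Private return per unit is 8.1/(group size), which is ≥ 1 whenever the group size is ≤ 8.1.
The largest such integer is 8.

8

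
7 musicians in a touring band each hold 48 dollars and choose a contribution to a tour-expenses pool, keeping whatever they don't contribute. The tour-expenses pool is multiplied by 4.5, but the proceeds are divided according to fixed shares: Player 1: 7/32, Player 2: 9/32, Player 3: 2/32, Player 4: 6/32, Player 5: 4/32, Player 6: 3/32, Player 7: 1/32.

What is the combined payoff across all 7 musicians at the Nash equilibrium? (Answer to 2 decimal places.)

Player j's private return per contributed unit is 4.5 × (j's share). Contributing is weakly dominant for j when that share is at least 1/4.5 = 0.2222, and contributing 0 is dominant otherwise.
The only share above 0.2222 is Player 2's 9/32, contributing 48; the remaining 6 contribute 0. Total contributed: 48.
The tour-expenses pool pays out 4.5 × 48 = 216.00 in total (split across the unequal shares, but the aggregate is all that matters for the group sum).
The 6 free-riders keep 48 each, adding 288. Group total = 288 + 216.00 = 504.00.

504.00 dollars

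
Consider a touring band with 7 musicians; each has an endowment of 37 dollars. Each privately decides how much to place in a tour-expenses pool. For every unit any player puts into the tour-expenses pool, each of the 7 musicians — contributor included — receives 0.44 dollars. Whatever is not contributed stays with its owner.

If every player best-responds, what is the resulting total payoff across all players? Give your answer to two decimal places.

259.00 dollars

The private return per contributed unit is 0.44 < 1, so contributing 0 is dominant for every player. At the Nash equilibrium everyone keeps their 37, and the group total is 7 × 37 = 259.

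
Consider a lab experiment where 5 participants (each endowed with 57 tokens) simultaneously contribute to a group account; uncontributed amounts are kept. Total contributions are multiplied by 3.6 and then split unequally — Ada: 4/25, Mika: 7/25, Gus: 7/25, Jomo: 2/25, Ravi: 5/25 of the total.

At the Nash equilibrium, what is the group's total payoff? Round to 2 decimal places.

581.40 tokens

A player with share s gets back 3.6·s per unit contributed, so full contribution is dominant for anyone with s > 1/3.6 = 0.2778 and zero contribution is dominant for anyone below.
Mika and Gus clear that bar, contributing 57 each; the remaining 3 contribute 0. Total contributed: 114.
The group account pays out 3.6 × 114 = 410.40 in total (split across the unequal shares, but the aggregate is all that matters for the group sum).
The 3 free-riders keep 57 each, adding 171. Group total = 171 + 410.40 = 581.40.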